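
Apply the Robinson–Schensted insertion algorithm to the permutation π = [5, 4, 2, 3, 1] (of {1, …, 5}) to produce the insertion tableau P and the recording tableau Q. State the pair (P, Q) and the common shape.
P = [1, 3] / [2] / [4] / [5];  Q = [1, 4] / [2] / [3] / [5];  common shape = (2, 1, 1, 1)

Row-insert the values π_1, π_2, … into P one at a time, bumping the leftmost entry strictly greater than the inserted value down to the next row. The recording tableau Q records, in position (i, j), the step at which that cell was added to P.
  Insert 5 (step 1): P = [5];  Q = [1]
  Insert 4 (step 2): P = [4] / [5];  Q = [1] / [2]
  Insert 2 (step 3): P = [2] / [4] / [5];  Q = [1] / [2] / [3]
  Insert 3 (step 4): P = [2, 3] / [4] / [5];  Q = [1, 4] / [2] / [3]
  Insert 1 (step 5): P = [1, 3] / [2] / [4] / [5];  Q = [1, 4] / [2] / [3] / [5]
Final shape: (2, 1, 1, 1).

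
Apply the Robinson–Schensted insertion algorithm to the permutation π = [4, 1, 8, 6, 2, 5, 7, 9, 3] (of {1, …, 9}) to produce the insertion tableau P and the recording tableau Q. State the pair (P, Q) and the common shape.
P = [1, 2, 3, 7, 9] / [4, 5] / [6] / [8];  Q = [1, 3, 6, 7, 8] / [2, 4] / [5] / [9];  common shape = (5, 2, 1, 1)

Row-insert the values π_1, π_2, … into P one at a time, bumping the leftmost entry strictly greater than the inserted value down to the next row. The recording tableau Q records, in position (i, j), the step at which that cell was added to P.
  Insert 4 (step 1): P = [4];  Q = [1]
  Insert 1 (step 2): P = [1] / [4];  Q = [1] / [2]
  Insert 8 (step 3): P = [1, 8] / [4];  Q = [1, 3] / [2]
  Insert 6 (step 4): P = [1, 6] / [4, 8];  Q = [1, 3] / [2, 4]
  Insert 2 (step 5): P = [1, 2] / [4, 6] / [8];  Q = [1, 3] / [2, 4] / [5]
  Insert 5 (step 6): P = [1, 2, 5] / [4, 6] / [8];  Q = [1, 3, 6] / [2, 4] / [5]
  Insert 7 (step 7): P = [1, 2, 5, 7] / [4, 6] / [8];  Q = [1, 3, 6, 7] / [2, 4] / [5]
  Insert 9 (step 8): P = [1, 2, 5, 7, 9] / [4, 6] / [8];  Q = [1, 3, 6, 7, 8] / [2, 4] / [5]
  Insert 3 (step 9): P = [1, 2, 3, 7, 9] / [4, 5] / [6] / [8];  Q = [1, 3, 6, 7, 8] / [2, 4] / [5] / [9]
Final shape: (5, 2, 1, 1).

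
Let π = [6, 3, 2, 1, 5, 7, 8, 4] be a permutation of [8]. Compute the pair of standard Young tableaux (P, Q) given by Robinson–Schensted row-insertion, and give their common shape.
P = [1, 4, 7, 8] / [2, 5] / [3] / [6];  Q = [1, 5, 6, 7] / [2, 8] / [3] / [4];  common shape = (4, 2, 1, 1)

Row-insert the values π_1, π_2, … into P one at a time, bumping the leftmost entry strictly greater than the inserted value down to the next row. The recording tableau Q records, in position (i, j), the step at which that cell was added to P.
  Insert 6 (step 1): P = [6];  Q = [1]
  Insert 3 (step 2): P = [3] / [6];  Q = [1] / [2]
  Insert 2 (step 3): P = [2] / [3] / [6];  Q = [1] / [2] / [3]
  Insert 1 (step 4): P = [1] / [2] / [3] / [6];  Q = [1] / [2] / [3] / [4]
  Insert 5 (step 5): P = [1, 5] / [2] / [3] / [6];  Q = [1, 5] / [2] / [3] / [4]
  Insert 7 (step 6): P = [1, 5, 7] / [2] / [3] / [6];  Q = [1, 5, 6] / [2] / [3] / [4]
  Insert 8 (step 7): P = [1, 5, 7, 8] / [2] / [3] / [6];  Q = [1, 5, 6, 7] / [2] / [3] / [4]
  Insert 4 (step 8): P = [1, 4, 7, 8] / [2, 5] / [3] / [6];  Q = [1, 5, 6, 7] / [2, 8] / [3] / [4]
Final shape: (4, 2, 1, 1).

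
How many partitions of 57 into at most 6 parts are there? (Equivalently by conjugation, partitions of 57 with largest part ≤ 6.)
p(57, parts ≤ 6) = 15944

Use the recurrence p(n, m) = p(n, m−1) + p(n−m, m): either the largest part is < m (count p(n, m−1)) or the largest part is exactly m (remove one copy of m, count p(n−m, m)). With p(0, ·) = 1 this gives p(57, parts ≤ 6) = 15944. (By conjugating Young diagrams, this also counts partitions of 57 into at most 6 parts.)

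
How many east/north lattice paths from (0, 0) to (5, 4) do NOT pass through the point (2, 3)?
Number of paths = 86

Total paths from (0, 0) to (5, 4): C(9, 5) = 126. Paths through (2, 3): (paths (0, 0) → (2, 3)) × (paths (2, 3) → (5, 4)) = C(5, 2) · C(4, 3) = 10 · 4 = 40. Avoidance count = 126 − 40 = 86.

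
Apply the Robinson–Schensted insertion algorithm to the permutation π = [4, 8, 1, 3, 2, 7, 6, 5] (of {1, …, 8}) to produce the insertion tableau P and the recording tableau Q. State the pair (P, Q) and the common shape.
P = [1, 2, 5] / [3, 6] / [4, 7] / [8];  Q = [1, 2, 6] / [3, 4] / [5, 7] / [8];  common shape = (3, 2, 2, 1)

Row-insert the values π_1, π_2, … into P one at a time, bumping the leftmost entry strictly greater than the inserted value down to the next row. The recording tableau Q records, in position (i, j), the step at which that cell was added to P.
  Insert 4 (step 1): P = [4];  Q = [1]
  Insert 8 (step 2): P = [4, 8];  Q = [1, 2]
  Insert 1 (step 3): P = [1, 8] / [4];  Q = [1, 2] / [3]
  Insert 3 (step 4): P = [1, 3] / [4, 8];  Q = [1, 2] / [3, 4]
  Insert 2 (step 5): P = [1, 2] / [3, 8] / [4];  Q = [1, 2] / [3, 4] / [5]
  Insert 7 (step 6): P = [1, 2, 7] / [3, 8] / [4];  Q = [1, 2, 6] / [3, 4] / [5]
  Insert 6 (step 7): P = [1, 2, 6] / [3, 7] / [4, 8];  Q = [1, 2, 6] / [3, 4] / [5, 7]
  Insert 5 (step 8): P = [1, 2, 5] / [3, 6] / [4, 7] / [8];  Q = [1, 2, 6] / [3, 4] / [5, 7] / [8]
Final shape: (3, 2, 2, 1).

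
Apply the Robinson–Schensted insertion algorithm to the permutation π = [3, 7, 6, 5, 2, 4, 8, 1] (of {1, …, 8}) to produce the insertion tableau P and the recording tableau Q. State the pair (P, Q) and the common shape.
P = [1, 4, 8] / [2, 5] / [3] / [6] / [7];  Q = [1, 2, 7] / [3, 6] / [4] / [5] / [8];  common shape = (3, 2, 1, 1, 1)

Row-insert the values π_1, π_2, … into P one at a time, bumping the leftmost entry strictly greater than the inserted value down to the next row. The recording tableau Q records, in position (i, j), the step at which that cell was added to P.
  Insert 3 (step 1): P = [3];  Q = [1]
  Insert 7 (step 2): P = [3, 7];  Q = [1, 2]
  Insert 6 (step 3): P = [3, 6] / [7];  Q = [1, 2] / [3]
  Insert 5 (step 4): P = [3, 5] / [6] / [7];  Q = [1, 2] / [3] / [4]
  Insert 2 (step 5): P = [2, 5] / [3] / [6] / [7];  Q = [1, 2] / [3] / [4] / [5]
  Insert 4 (step 6): P = [2, 4] / [3, 5] / [6] / [7];  Q = [1, 2] / [3, 6] / [4] / [5]
  Insert 8 (step 7): P = [2, 4, 8] / [3, 5] / [6] / [7];  Q = [1, 2, 7] / [3, 6] / [4] / [5]
  Insert 1 (step 8): P = [1, 4, 8] / [2, 5] / [3] / [6] / [7];  Q = [1, 2, 7] / [3, 6] / [4] / [5] / [8]
Final shape: (3, 2, 1, 1, 1).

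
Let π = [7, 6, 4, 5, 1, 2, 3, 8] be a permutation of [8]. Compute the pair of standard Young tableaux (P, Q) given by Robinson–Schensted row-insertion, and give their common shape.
P = [1, 2, 3, 8] / [4, 5] / [6] / [7];  Q = [1, 4, 7, 8] / [2, 6] / [3] / [5];  common shape = (4, 2, 1, 1)

Row-insert the values π_1, π_2, … into P one at a time, bumping the leftmost entry strictly greater than the inserted value down to the next row. The recording tableau Q records, in position (i, j), the step at which that cell was added to P.
  Insert 7 (step 1): P = [7];  Q = [1]
  Insert 6 (step 2): P = [6] / [7];  Q = [1] / [2]
  Insert 4 (step 3): P = [4] / [6] / [7];  Q = [1] / [2] / [3]
  Insert 5 (step 4): P = [4, 5] / [6] / [7];  Q = [1, 4] / [2] / [3]
  Insert 1 (step 5): P = [1, 5] / [4] / [6] / [7];  Q = [1, 4] / [2] / [3] / [5]
  Insert 2 (step 6): P = [1, 2] / [4, 5] / [6] / [7];  Q = [1, 4] / [2, 6] / [3] / [5]
  Insert 3 (step 7): P = [1, 2, 3] / [4, 5] / [6] / [7];  Q = [1, 4, 7] / [2, 6] / [3] / [5]
  Insert 8 (step 8): P = [1, 2, 3, 8] / [4, 5] / [6] / [7];  Q = [1, 4, 7, 8] / [2, 6] / [3] / [5]
Final shape: (4, 2, 1, 1).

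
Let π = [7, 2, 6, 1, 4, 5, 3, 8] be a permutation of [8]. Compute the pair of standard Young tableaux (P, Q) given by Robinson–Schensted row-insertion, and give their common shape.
P = [1, 3, 5, 8] / [2, 4] / [6] / [7];  Q = [1, 3, 6, 8] / [2, 5] / [4] / [7];  common shape = (4, 2, 1, 1)

Row-insert the values π_1, π_2, … into P one at a time, bumping the leftmost entry strictly greater than the inserted value down to the next row. The recording tableau Q records, in position (i, j), the step at which that cell was added to P.
  Insert 7 (step 1): P = [7];  Q = [1]
  Insert 2 (step 2): P = [2] / [7];  Q = [1] / [2]
  Insert 6 (step 3): P = [2, 6] / [7];  Q = [1, 3] / [2]
  Insert 1 (step 4): P = [1, 6] / [2] / [7];  Q = [1, 3] / [2] / [4]
  Insert 4 (step 5): P = [1, 4] / [2, 6] / [7];  Q = [1, 3] / [2, 5] / [4]
  Insert 5 (step 6): P = [1, 4, 5] / [2, 6] / [7];  Q = [1, 3, 6] / [2, 5] / [4]
  Insert 3 (step 7): P = [1, 3, 5] / [2, 4] / [6] / [7];  Q = [1, 3, 6] / [2, 5] / [4] / [7]
  Insert 8 (step 8): P = [1, 3, 5, 8] / [2, 4] / [6] / [7];  Q = [1, 3, 6, 8] / [2, 5] / [4] / [7]
Final shape: (4, 2, 1, 1).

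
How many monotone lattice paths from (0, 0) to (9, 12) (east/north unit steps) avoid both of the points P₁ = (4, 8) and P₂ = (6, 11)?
Number of paths = 201856

Inclusion–exclusion. Total paths: C(21, 9) = 293930. Through P₁: C(12, 4)·C(9, 5) = 62370. Through P₂: C(17, 6)·C(4, 3) = 49504. Since P₁ is strictly southwest of P₂, a monotone path through both must visit P₁ then P₂; paths through both = C(12, 4)·C(5, 2)·C(4, 3) = 19800. Avoid both = 293930 − 62370 − 49504 + 19800 = 201856.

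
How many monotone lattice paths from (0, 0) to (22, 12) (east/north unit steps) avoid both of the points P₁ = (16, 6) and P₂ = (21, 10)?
Number of paths = 374558847

Inclusion–exclusion. Total paths: C(34, 22) = 548354040. Through P₁: C(22, 16)·C(12, 6) = 68942412. Through P₂: C(31, 21)·C(3, 1) = 133056495. Since P₁ is strictly southwest of P₂, a monotone path through both must visit P₁ then P₂; paths through both = C(22, 16)·C(9, 5)·C(3, 1) = 28203714. Avoid both = 548354040 − 68942412 − 133056495 + 28203714 = 374558847.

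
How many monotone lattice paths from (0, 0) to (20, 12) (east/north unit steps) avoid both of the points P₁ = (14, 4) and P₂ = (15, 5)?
Number of paths = 209171532

Inclusion–exclusion. Total paths: C(32, 20) = 225792840. Through P₁: C(18, 14)·C(14, 6) = 9189180. Through P₂: C(20, 15)·C(12, 5) = 12279168. Since P₁ is strictly southwest of P₂, a monotone path through both must visit P₁ then P₂; paths through both = C(18, 14)·C(2, 1)·C(12, 5) = 4847040. Avoid both = 225792840 − 9189180 − 12279168 + 4847040 = 209171532.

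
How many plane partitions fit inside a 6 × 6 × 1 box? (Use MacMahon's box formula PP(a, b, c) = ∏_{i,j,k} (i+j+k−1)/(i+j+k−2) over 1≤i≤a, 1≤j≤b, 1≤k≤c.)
PP(6, 6, 1) = 924

Evaluate the triple product over i = 1..6, j = 1..6, k = 1..1. The factors are (2/1) · (3/2) · (4/3) · (5/4) · (6/5) · (7/6) · (3/2) · (4/3) · … (36 factors total). The numerators and denominators telescope so the product is an integer; carrying out the multiplication exactly gives PP(6, 6, 1) = 924.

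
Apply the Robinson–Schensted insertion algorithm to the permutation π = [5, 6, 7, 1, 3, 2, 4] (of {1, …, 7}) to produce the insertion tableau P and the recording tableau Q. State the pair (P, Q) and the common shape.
P = [1, 2, 4] / [3, 6, 7] / [5];  Q = [1, 2, 3] / [4, 5, 7] / [6];  common shape = (3, 3, 1)

Row-insert the values π_1, π_2, … into P one at a time, bumping the leftmost entry strictly greater than the inserted value down to the next row. The recording tableau Q records, in position (i, j), the step at which that cell was added to P.
  Insert 5 (step 1): P = [5];  Q = [1]
  Insert 6 (step 2): P = [5, 6];  Q = [1, 2]
  Insert 7 (step 3): P = [5, 6, 7];  Q = [1, 2, 3]
  Insert 1 (step 4): P = [1, 6, 7] / [5];  Q = [1, 2, 3] / [4]
  Insert 3 (step 5): P = [1, 3, 7] / [5, 6];  Q = [1, 2, 3] / [4, 5]
  Insert 2 (step 6): P = [1, 2, 7] / [3, 6] / [5];  Q = [1, 2, 3] / [4, 5] / [6]
  Insert 4 (step 7): P = [1, 2, 4] / [3, 6, 7] / [5];  Q = [1, 2, 3] / [4, 5, 7] / [6]
Final shape: (3, 3, 1).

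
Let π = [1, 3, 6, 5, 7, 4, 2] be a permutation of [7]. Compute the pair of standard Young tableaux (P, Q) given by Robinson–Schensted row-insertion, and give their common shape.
P = [1, 2, 4, 7] / [3] / [5] / [6];  Q = [1, 2, 3, 5] / [4] / [6] / [7];  common shape = (4, 1, 1, 1)

Row-insert the values π_1, π_2, … into P one at a time, bumping the leftmost entry strictly greater than the inserted value down to the next row. The recording tableau Q records, in position (i, j), the step at which that cell was added to P.
  Insert 1 (step 1): P = [1];  Q = [1]
  Insert 3 (step 2): P = [1, 3];  Q = [1, 2]
  Insert 6 (step 3): P = [1, 3, 6];  Q = [1, 2, 3]
  Insert 5 (step 4): P = [1, 3, 5] / [6];  Q = [1, 2, 3] / [4]
  Insert 7 (step 5): P = [1, 3, 5, 7] / [6];  Q = [1, 2, 3, 5] / [4]
  Insert 4 (step 6): P = [1, 3, 4, 7] / [5] / [6];  Q = [1, 2, 3, 5] / [4] / [6]
  Insert 2 (step 7): P = [1, 2, 4, 7] / [3] / [5] / [6];  Q = [1, 2, 3, 5] / [4] / [6] / [7]
Final shape: (4, 1, 1, 1).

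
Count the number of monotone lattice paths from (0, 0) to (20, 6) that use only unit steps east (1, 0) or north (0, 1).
Number of paths = 230230

A monotone lattice path from (0, 0) to (20, 6) consists of 20 east steps and 6 north steps in some order, so it is determined by which 20 of the 26 steps are east. The count is C(26, 20) = 230230.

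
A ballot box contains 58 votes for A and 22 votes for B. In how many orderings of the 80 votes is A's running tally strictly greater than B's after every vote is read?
Strict-lead orderings = 12189953711134185480

Total orderings of the 80 votes with 58 for A: C(80, 58) = 27088786024742634400. By the Bertrand ballot formula (Cycle Lemma / reflection principle), the number of orderings in which A is strictly ahead of B throughout is (p − q)/(p + q) · C(p + q, p) = (58 − 22)/(58 + 22) · 27088786024742634400 = 12189953711134185480.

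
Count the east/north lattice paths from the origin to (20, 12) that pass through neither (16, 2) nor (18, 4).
Number of paths = 225351822

Inclusion–exclusion. Total paths: C(32, 20) = 225792840. Through P₁: C(18, 16)·C(14, 4) = 153153. Through P₂: C(22, 18)·C(10, 2) = 329175. Since P₁ is strictly southwest of P₂, a monotone path through both must visit P₁ then P₂; paths through both = C(18, 16)·C(4, 2)·C(10, 2) = 41310. Avoid both = 225792840 − 153153 − 329175 + 41310 = 225351822.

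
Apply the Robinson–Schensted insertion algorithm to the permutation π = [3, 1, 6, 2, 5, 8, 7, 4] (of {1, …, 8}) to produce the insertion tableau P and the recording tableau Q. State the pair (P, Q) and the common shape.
P = [1, 2, 4, 7] / [3, 5, 8] / [6];  Q = [1, 3, 5, 6] / [2, 4, 7] / [8];  common shape = (4, 3, 1)

Row-insert the values π_1, π_2, … into P one at a time, bumping the leftmost entry strictly greater than the inserted value down to the next row. The recording tableau Q records, in position (i, j), the step at which that cell was added to P.
  Insert 3 (step 1): P = [3];  Q = [1]
  Insert 1 (step 2): P = [1] / [3];  Q = [1] / [2]
  Insert 6 (step 3): P = [1, 6] / [3];  Q = [1, 3] / [2]
  Insert 2 (step 4): P = [1, 2] / [3, 6];  Q = [1, 3] / [2, 4]
  Insert 5 (step 5): P = [1, 2, 5] / [3, 6];  Q = [1, 3, 5] / [2, 4]
  Insert 8 (step 6): P = [1, 2, 5, 8] / [3, 6];  Q = [1, 3, 5, 6] / [2, 4]
  Insert 7 (step 7): P = [1, 2, 5, 7] / [3, 6, 8];  Q = [1, 3, 5, 6] / [2, 4, 7]
  Insert 4 (step 8): P = [1, 2, 4, 7] / [3, 5, 8] / [6];  Q = [1, 3, 5, 6] / [2, 4, 7] / [8]
Final shape: (4, 3, 1).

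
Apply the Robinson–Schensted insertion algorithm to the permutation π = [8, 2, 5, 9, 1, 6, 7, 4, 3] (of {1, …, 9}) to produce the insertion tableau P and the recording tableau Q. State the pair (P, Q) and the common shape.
P = [1, 3, 6, 7] / [2, 4] / [5, 9] / [8];  Q = [1, 3, 4, 7] / [2, 6] / [5, 8] / [9];  common shape = (4, 2, 2, 1)

Row-insert the values π_1, π_2, … into P one at a time, bumping the leftmost entry strictly greater than the inserted value down to the next row. The recording tableau Q records, in position (i, j), the step at which that cell was added to P.
  Insert 8 (step 1): P = [8];  Q = [1]
  Insert 2 (step 2): P = [2] / [8];  Q = [1] / [2]
  Insert 5 (step 3): P = [2, 5] / [8];  Q = [1, 3] / [2]
  Insert 9 (step 4): P = [2, 5, 9] / [8];  Q = [1, 3, 4] / [2]
  Insert 1 (step 5): P = [1, 5, 9] / [2] / [8];  Q = [1, 3, 4] / [2] / [5]
  Insert 6 (step 6): P = [1, 5, 6] / [2, 9] / [8];  Q = [1, 3, 4] / [2, 6] / [5]
  Insert 7 (step 7): P = [1, 5, 6, 7] / [2, 9] / [8];  Q = [1, 3, 4, 7] / [2, 6] / [5]
  Insert 4 (step 8): P = [1, 4, 6, 7] / [2, 5] / [8, 9];  Q = [1, 3, 4, 7] / [2, 6] / [5, 8]
  Insert 3 (step 9): P = [1, 3, 6, 7] / [2, 4] / [5, 9] / [8];  Q = [1, 3, 4, 7] / [2, 6] / [5, 8] / [9]
Final shape: (4, 2, 2, 1).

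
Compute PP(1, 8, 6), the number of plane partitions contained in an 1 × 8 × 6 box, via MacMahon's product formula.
PP(1, 8, 6) = 3003

Evaluate the triple product over i = 1..1, j = 1..8, k = 1..6. The factors are (2/1) · (3/2) · (4/3) · (5/4) · (6/5) · (7/6) · (3/2) · (4/3) · … (48 factors total). The numerators and denominators telescope so the product is an integer; carrying out the multiplication exactly gives PP(1, 8, 6) = 3003.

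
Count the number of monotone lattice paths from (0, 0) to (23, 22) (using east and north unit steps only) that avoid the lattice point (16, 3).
Number of paths = 4116077955600

Total paths from (0, 0) to (23, 22): C(45, 23) = 4116715363800. Paths through (16, 3): (paths (0, 0) → (16, 3)) × (paths (16, 3) → (23, 22)) = C(19, 16) · C(26, 7) = 969 · 657800 = 637408200. Avoidance count = 4116715363800 − 637408200 = 4116077955600.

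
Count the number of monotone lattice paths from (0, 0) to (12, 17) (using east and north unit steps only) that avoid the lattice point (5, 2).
Number of paths = 48314511

Total paths from (0, 0) to (12, 17): C(29, 12) = 51895935. Paths through (5, 2): (paths (0, 0) → (5, 2)) × (paths (5, 2) → (12, 17)) = C(7, 5) · C(22, 7) = 21 · 170544 = 3581424. Avoidance count = 51895935 − 3581424 = 48314511.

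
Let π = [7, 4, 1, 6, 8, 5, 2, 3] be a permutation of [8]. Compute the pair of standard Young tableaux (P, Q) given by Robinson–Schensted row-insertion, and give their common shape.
P = [1, 2, 3] / [4, 5, 8] / [6] / [7];  Q = [1, 4, 5] / [2, 6, 8] / [3] / [7];  common shape = (3, 3, 1, 1)

Row-insert the values π_1, π_2, … into P one at a time, bumping the leftmost entry strictly greater than the inserted value down to the next row. The recording tableau Q records, in position (i, j), the step at which that cell was added to P.
  Insert 7 (step 1): P = [7];  Q = [1]
  Insert 4 (step 2): P = [4] / [7];  Q = [1] / [2]
  Insert 1 (step 3): P = [1] / [4] / [7];  Q = [1] / [2] / [3]
  Insert 6 (step 4): P = [1, 6] / [4] / [7];  Q = [1, 4] / [2] / [3]
  Insert 8 (step 5): P = [1, 6, 8] / [4] / [7];  Q = [1, 4, 5] / [2] / [3]
  Insert 5 (step 6): P = [1, 5, 8] / [4, 6] / [7];  Q = [1, 4, 5] / [2, 6] / [3]
  Insert 2 (step 7): P = [1, 2, 8] / [4, 5] / [6] / [7];  Q = [1, 4, 5] / [2, 6] / [3] / [7]
  Insert 3 (step 8): P = [1, 2, 3] / [4, 5, 8] / [6] / [7];  Q = [1, 4, 5] / [2, 6, 8] / [3] / [7]
Final shape: (3, 3, 1, 1).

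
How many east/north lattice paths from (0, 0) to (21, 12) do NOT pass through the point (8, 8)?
Number of paths = 324186720

Total paths from (0, 0) to (21, 12): C(33, 21) = 354817320. Paths through (8, 8): (paths (0, 0) → (8, 8)) × (paths (8, 8) → (21, 12)) = C(16, 8) · C(17, 13) = 12870 · 2380 = 30630600. Avoidance count = 354817320 − 30630600 = 324186720.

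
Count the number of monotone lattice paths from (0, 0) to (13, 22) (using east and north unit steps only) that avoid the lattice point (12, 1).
Number of paths = 1476337514

Total paths from (0, 0) to (13, 22): C(35, 13) = 1476337800. Paths through (12, 1): (paths (0, 0) → (12, 1)) × (paths (12, 1) → (13, 22)) = C(13, 12) · C(22, 1) = 13 · 22 = 286. Avoidance count = 1476337800 − 286 = 1476337514.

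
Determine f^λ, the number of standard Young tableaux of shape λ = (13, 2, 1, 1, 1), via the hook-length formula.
# SYT of shape (13, 2, 1, 1, 1) = 24192

Hook-length formula: f^λ = n! / Π hook(c), product over all cells c of the Young diagram. For λ = (13, 2, 1, 1, 1), n = 18 boxes. Hook lengths by row (left-to-right, top-to-bottom): [17, 13, 11, 10, 9, 8, 7, 6, 5, 4, 3, 2, 1]; [5, 1]; [3]; [2]; [1]. Product of hooks = 264648384000. So f^λ = 18! / 264648384000 = 6402373705728000 / 264648384000 = 24192.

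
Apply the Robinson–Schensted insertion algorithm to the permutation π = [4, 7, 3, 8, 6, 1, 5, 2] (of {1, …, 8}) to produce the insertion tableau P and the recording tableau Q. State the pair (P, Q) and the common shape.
P = [1, 2, 8] / [3, 5] / [4, 6] / [7];  Q = [1, 2, 4] / [3, 5] / [6, 7] / [8];  common shape = (3, 2, 2, 1)

Row-insert the values π_1, π_2, … into P one at a time, bumping the leftmost entry strictly greater than the inserted value down to the next row. The recording tableau Q records, in position (i, j), the step at which that cell was added to P.
  Insert 4 (step 1): P = [4];  Q = [1]
  Insert 7 (step 2): P = [4, 7];  Q = [1, 2]
  Insert 3 (step 3): P = [3, 7] / [4];  Q = [1, 2] / [3]
  Insert 8 (step 4): P = [3, 7, 8] / [4];  Q = [1, 2, 4] / [3]
  Insert 6 (step 5): P = [3, 6, 8] / [4, 7];  Q = [1, 2, 4] / [3, 5]
  Insert 1 (step 6): P = [1, 6, 8] / [3, 7] / [4];  Q = [1, 2, 4] / [3, 5] / [6]
  Insert 5 (step 7): P = [1, 5, 8] / [3, 6] / [4, 7];  Q = [1, 2, 4] / [3, 5] / [6, 7]
  Insert 2 (step 8): P = [1, 2, 8] / [3, 5] / [4, 6] / [7];  Q = [1, 2, 4] / [3, 5] / [6, 7] / [8]
Final shape: (3, 2, 2, 1).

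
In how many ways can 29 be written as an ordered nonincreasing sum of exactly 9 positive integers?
p(29, 9 parts) = 488

Partitions of n into exactly k parts are in bijection with partitions of n − k into at most k parts (subtract 1 from each part). So p(29, exactly 9) = p(20, parts ≤ 9). Computing via the recurrence p(m, j) = p(m, j−1) + p(m−j, j) gives 488.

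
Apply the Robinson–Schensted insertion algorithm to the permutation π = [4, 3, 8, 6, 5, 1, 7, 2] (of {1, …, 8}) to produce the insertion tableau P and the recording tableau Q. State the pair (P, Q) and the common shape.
P = [1, 2, 7] / [3, 5] / [4, 6] / [8];  Q = [1, 3, 7] / [2, 4] / [5, 8] / [6];  common shape = (3, 2, 2, 1)

Row-insert the values π_1, π_2, … into P one at a time, bumping the leftmost entry strictly greater than the inserted value down to the next row. The recording tableau Q records, in position (i, j), the step at which that cell was added to P.
  Insert 4 (step 1): P = [4];  Q = [1]
  Insert 3 (step 2): P = [3] / [4];  Q = [1] / [2]
  Insert 8 (step 3): P = [3, 8] / [4];  Q = [1, 3] / [2]
  Insert 6 (step 4): P = [3, 6] / [4, 8];  Q = [1, 3] / [2, 4]
  Insert 5 (step 5): P = [3, 5] / [4, 6] / [8];  Q = [1, 3] / [2, 4] / [5]
  Insert 1 (step 6): P = [1, 5] / [3, 6] / [4] / [8];  Q = [1, 3] / [2, 4] / [5] / [6]
  Insert 7 (step 7): P = [1, 5, 7] / [3, 6] / [4] / [8];  Q = [1, 3, 7] / [2, 4] / [5] / [6]
  Insert 2 (step 8): P = [1, 2, 7] / [3, 5] / [4, 6] / [8];  Q = [1, 3, 7] / [2, 4] / [5, 8] / [6]
Final shape: (3, 2, 2, 1).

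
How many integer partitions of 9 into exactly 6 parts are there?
p(9, 6 parts) = 3

Partitions of n into exactly k parts ↔ partitions of n − k into at most k parts (subtract 1 from each part). For n = 9, k = 6, the partitions are: 4+1+1+1+1+1, 3+2+1+1+1+1, 2+2+2+1+1+1. Count = 3.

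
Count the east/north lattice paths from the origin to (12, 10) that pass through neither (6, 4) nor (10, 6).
Number of paths = 379736

Inclusion–exclusion. Total paths: C(22, 12) = 646646. Through P₁: C(10, 6)·C(12, 6) = 194040. Through P₂: C(16, 10)·C(6, 2) = 120120. Since P₁ is strictly southwest of P₂, a monotone path through both must visit P₁ then P₂; paths through both = C(10, 6)·C(6, 4)·C(6, 2) = 47250. Avoid both = 646646 − 194040 − 120120 + 47250 = 379736.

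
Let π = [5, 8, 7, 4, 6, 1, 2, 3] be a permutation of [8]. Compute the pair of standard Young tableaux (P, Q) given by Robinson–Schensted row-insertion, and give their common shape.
P = [1, 2, 3] / [4, 6] / [5, 7] / [8];  Q = [1, 2, 8] / [3, 5] / [4, 7] / [6];  common shape = (3, 2, 2, 1)

Row-insert the values π_1, π_2, … into P one at a time, bumping the leftmost entry strictly greater than the inserted value down to the next row. The recording tableau Q records, in position (i, j), the step at which that cell was added to P.
  Insert 5 (step 1): P = [5];  Q = [1]
  Insert 8 (step 2): P = [5, 8];  Q = [1, 2]
  Insert 7 (step 3): P = [5, 7] / [8];  Q = [1, 2] / [3]
  Insert 4 (step 4): P = [4, 7] / [5] / [8];  Q = [1, 2] / [3] / [4]
  Insert 6 (step 5): P = [4, 6] / [5, 7] / [8];  Q = [1, 2] / [3, 5] / [4]
  Insert 1 (step 6): P = [1, 6] / [4, 7] / [5] / [8];  Q = [1, 2] / [3, 5] / [4] / [6]
  Insert 2 (step 7): P = [1, 2] / [4, 6] / [5, 7] / [8];  Q = [1, 2] / [3, 5] / [4, 7] / [6]
  Insert 3 (step 8): P = [1, 2, 3] / [4, 6] / [5, 7] / [8];  Q = [1, 2, 8] / [3, 5] / [4, 7] / [6]
Final shape: (3, 2, 2, 1).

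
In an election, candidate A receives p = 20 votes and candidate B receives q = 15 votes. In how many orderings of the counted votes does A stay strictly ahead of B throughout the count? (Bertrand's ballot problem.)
Strict-lead orderings = 463991880

Total orderings of the 35 votes with 20 for A: C(35, 20) = 3247943160. By the Bertrand ballot formula (Cycle Lemma / reflection principle), the number of orderings in which A is strictly ahead of B throughout is (p − q)/(p + q) · C(p + q, p) = (20 − 15)/(20 + 15) · 3247943160 = 463991880.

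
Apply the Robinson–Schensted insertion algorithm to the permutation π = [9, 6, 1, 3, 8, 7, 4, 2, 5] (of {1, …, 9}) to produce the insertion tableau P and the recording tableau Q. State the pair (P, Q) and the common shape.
P = [1, 2, 4, 5] / [3, 7] / [6] / [8] / [9];  Q = [1, 4, 5, 9] / [2, 6] / [3] / [7] / [8];  common shape = (4, 2, 1, 1, 1)

Row-insert the values π_1, π_2, … into P one at a time, bumping the leftmost entry strictly greater than the inserted value down to the next row. The recording tableau Q records, in position (i, j), the step at which that cell was added to P.
  Insert 9 (step 1): P = [9];  Q = [1]
  Insert 6 (step 2): P = [6] / [9];  Q = [1] / [2]
  Insert 1 (step 3): P = [1] / [6] / [9];  Q = [1] / [2] / [3]
  Insert 3 (step 4): P = [1, 3] / [6] / [9];  Q = [1, 4] / [2] / [3]
  Insert 8 (step 5): P = [1, 3, 8] / [6] / [9];  Q = [1, 4, 5] / [2] / [3]
  Insert 7 (step 6): P = [1, 3, 7] / [6, 8] / [9];  Q = [1, 4, 5] / [2, 6] / [3]
  Insert 4 (step 7): P = [1, 3, 4] / [6, 7] / [8] / [9];  Q = [1, 4, 5] / [2, 6] / [3] / [7]
  Insert 2 (step 8): P = [1, 2, 4] / [3, 7] / [6] / [8] / [9];  Q = [1, 4, 5] / [2, 6] / [3] / [7] / [8]
  Insert 5 (step 9): P = [1, 2, 4, 5] / [3, 7] / [6] / [8] / [9];  Q = [1, 4, 5, 9] / [2, 6] / [3] / [7] / [8]
Final shape: (4, 2, 1, 1, 1).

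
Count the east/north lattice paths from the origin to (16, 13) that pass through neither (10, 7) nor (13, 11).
Number of paths = 31739323

Inclusion–exclusion. Total paths: C(29, 16) = 67863915. Through P₁: C(17, 10)·C(12, 6) = 17969952. Through P₂: C(24, 13)·C(5, 3) = 24961440. Since P₁ is strictly southwest of P₂, a monotone path through both must visit P₁ then P₂; paths through both = C(17, 10)·C(7, 3)·C(5, 3) = 6806800. Avoid both = 67863915 − 17969952 − 24961440 + 6806800 = 31739323.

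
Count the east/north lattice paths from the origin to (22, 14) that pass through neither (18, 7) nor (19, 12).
Number of paths = 2255302950

Inclusion–exclusion. Total paths: C(36, 22) = 3796297200. Through P₁: C(25, 18)·C(11, 4) = 158631000. Through P₂: C(31, 19)·C(5, 3) = 1411205250. Since P₁ is strictly southwest of P₂, a monotone path through both must visit P₁ then P₂; paths through both = C(25, 18)·C(6, 1)·C(5, 3) = 28842000. Avoid both = 3796297200 − 158631000 − 1411205250 + 28842000 = 2255302950.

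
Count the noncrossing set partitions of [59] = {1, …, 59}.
C_59 = 405944995127576985730643443367112

These noncrossing partitions are counted by the Catalan number C_n = (1/(n + 1)) · C(2n, n). For n = 59: C_59 = (1/60) · C(118, 59) = 24356699707654619143838606602026720/60 = 405944995127576985730643443367112.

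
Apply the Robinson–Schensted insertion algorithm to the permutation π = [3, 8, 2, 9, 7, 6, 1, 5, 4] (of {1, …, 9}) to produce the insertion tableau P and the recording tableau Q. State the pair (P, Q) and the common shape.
P = [1, 4, 9] / [2, 5] / [3, 6] / [7] / [8];  Q = [1, 2, 4] / [3, 5] / [6, 8] / [7] / [9];  common shape = (3, 2, 2, 1, 1)

Row-insert the values π_1, π_2, … into P one at a time, bumping the leftmost entry strictly greater than the inserted value down to the next row. The recording tableau Q records, in position (i, j), the step at which that cell was added to P.
  Insert 3 (step 1): P = [3];  Q = [1]
  Insert 8 (step 2): P = [3, 8];  Q = [1, 2]
  Insert 2 (step 3): P = [2, 8] / [3];  Q = [1, 2] / [3]
  Insert 9 (step 4): P = [2, 8, 9] / [3];  Q = [1, 2, 4] / [3]
  Insert 7 (step 5): P = [2, 7, 9] / [3, 8];  Q = [1, 2, 4] / [3, 5]
  Insert 6 (step 6): P = [2, 6, 9] / [3, 7] / [8];  Q = [1, 2, 4] / [3, 5] / [6]
  Insert 1 (step 7): P = [1, 6, 9] / [2, 7] / [3] / [8];  Q = [1, 2, 4] / [3, 5] / [6] / [7]
  Insert 5 (step 8): P = [1, 5, 9] / [2, 6] / [3, 7] / [8];  Q = [1, 2, 4] / [3, 5] / [6, 8] / [7]
  Insert 4 (step 9): P = [1, 4, 9] / [2, 5] / [3, 6] / [7] / [8];  Q = [1, 2, 4] / [3, 5] / [6, 8] / [7] / [9]
Final shape: (3, 2, 2, 1, 1).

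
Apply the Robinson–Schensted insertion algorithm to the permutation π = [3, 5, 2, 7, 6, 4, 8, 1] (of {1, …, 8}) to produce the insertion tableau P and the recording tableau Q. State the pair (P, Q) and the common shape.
P = [1, 4, 6, 8] / [2, 5] / [3] / [7];  Q = [1, 2, 4, 7] / [3, 5] / [6] / [8];  common shape = (4, 2, 1, 1)

Row-insert the values π_1, π_2, … into P one at a time, bumping the leftmost entry strictly greater than the inserted value down to the next row. The recording tableau Q records, in position (i, j), the step at which that cell was added to P.
  Insert 3 (step 1): P = [3];  Q = [1]
  Insert 5 (step 2): P = [3, 5];  Q = [1, 2]
  Insert 2 (step 3): P = [2, 5] / [3];  Q = [1, 2] / [3]
  Insert 7 (step 4): P = [2, 5, 7] / [3];  Q = [1, 2, 4] / [3]
  Insert 6 (step 5): P = [2, 5, 6] / [3, 7];  Q = [1, 2, 4] / [3, 5]
  Insert 4 (step 6): P = [2, 4, 6] / [3, 5] / [7];  Q = [1, 2, 4] / [3, 5] / [6]
  Insert 8 (step 7): P = [2, 4, 6, 8] / [3, 5] / [7];  Q = [1, 2, 4, 7] / [3, 5] / [6]
  Insert 1 (step 8): P = [1, 4, 6, 8] / [2, 5] / [3] / [7];  Q = [1, 2, 4, 7] / [3, 5] / [6] / [8]
Final shape: (4, 2, 1, 1).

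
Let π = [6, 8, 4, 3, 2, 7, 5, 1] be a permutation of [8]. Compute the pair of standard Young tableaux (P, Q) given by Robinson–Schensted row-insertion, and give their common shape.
P = [1, 5] / [2, 7] / [3, 8] / [4] / [6];  Q = [1, 2] / [3, 6] / [4, 7] / [5] / [8];  common shape = (2, 2, 2, 1, 1)

Row-insert the values π_1, π_2, … into P one at a time, bumping the leftmost entry strictly greater than the inserted value down to the next row. The recording tableau Q records, in position (i, j), the step at which that cell was added to P.
  Insert 6 (step 1): P = [6];  Q = [1]
  Insert 8 (step 2): P = [6, 8];  Q = [1, 2]
  Insert 4 (step 3): P = [4, 8] / [6];  Q = [1, 2] / [3]
  Insert 3 (step 4): P = [3, 8] / [4] / [6];  Q = [1, 2] / [3] / [4]
  Insert 2 (step 5): P = [2, 8] / [3] / [4] / [6];  Q = [1, 2] / [3] / [4] / [5]
  Insert 7 (step 6): P = [2, 7] / [3, 8] / [4] / [6];  Q = [1, 2] / [3, 6] / [4] / [5]
  Insert 5 (step 7): P = [2, 5] / [3, 7] / [4, 8] / [6];  Q = [1, 2] / [3, 6] / [4, 7] / [5]
  Insert 1 (step 8): P = [1, 5] / [2, 7] / [3, 8] / [4] / [6];  Q = [1, 2] / [3, 6] / [4, 7] / [5] / [8]
Final shape: (2, 2, 2, 1, 1).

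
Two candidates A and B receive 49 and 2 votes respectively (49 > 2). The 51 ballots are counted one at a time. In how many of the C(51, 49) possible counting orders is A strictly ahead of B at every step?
Strict-lead orderings = 1175

Total orderings of the 51 votes with 49 for A: C(51, 49) = 1275. By the Bertrand ballot formula (Cycle Lemma / reflection principle), the number of orderings in which A is strictly ahead of B throughout is (p − q)/(p + q) · C(p + q, p) = (49 − 2)/(49 + 2) · 1275 = 1175.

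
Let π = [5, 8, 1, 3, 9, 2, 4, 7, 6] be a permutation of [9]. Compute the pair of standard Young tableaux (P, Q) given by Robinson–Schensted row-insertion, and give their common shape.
P = [1, 2, 4, 6] / [3, 7, 9] / [5, 8];  Q = [1, 2, 5, 8] / [3, 4, 7] / [6, 9];  common shape = (4, 3, 2)

Row-insert the values π_1, π_2, … into P one at a time, bumping the leftmost entry strictly greater than the inserted value down to the next row. The recording tableau Q records, in position (i, j), the step at which that cell was added to P.
  Insert 5 (step 1): P = [5];  Q = [1]
  Insert 8 (step 2): P = [5, 8];  Q = [1, 2]
  Insert 1 (step 3): P = [1, 8] / [5];  Q = [1, 2] / [3]
  Insert 3 (step 4): P = [1, 3] / [5, 8];  Q = [1, 2] / [3, 4]
  Insert 9 (step 5): P = [1, 3, 9] / [5, 8];  Q = [1, 2, 5] / [3, 4]
  Insert 2 (step 6): P = [1, 2, 9] / [3, 8] / [5];  Q = [1, 2, 5] / [3, 4] / [6]
  Insert 4 (step 7): P = [1, 2, 4] / [3, 8, 9] / [5];  Q = [1, 2, 5] / [3, 4, 7] / [6]
  Insert 7 (step 8): P = [1, 2, 4, 7] / [3, 8, 9] / [5];  Q = [1, 2, 5, 8] / [3, 4, 7] / [6]
  Insert 6 (step 9): P = [1, 2, 4, 6] / [3, 7, 9] / [5, 8];  Q = [1, 2, 5, 8] / [3, 4, 7] / [6, 9]
Final shape: (4, 3, 2).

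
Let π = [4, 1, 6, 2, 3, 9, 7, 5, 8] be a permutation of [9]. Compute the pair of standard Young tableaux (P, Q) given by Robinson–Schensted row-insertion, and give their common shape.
P = [1, 2, 3, 5, 8] / [4, 6, 7] / [9];  Q = [1, 3, 5, 6, 9] / [2, 4, 7] / [8];  common shape = (5, 3, 1)

Row-insert the values π_1, π_2, … into P one at a time, bumping the leftmost entry strictly greater than the inserted value down to the next row. The recording tableau Q records, in position (i, j), the step at which that cell was added to P.
  Insert 4 (step 1): P = [4];  Q = [1]
  Insert 1 (step 2): P = [1] / [4];  Q = [1] / [2]
  Insert 6 (step 3): P = [1, 6] / [4];  Q = [1, 3] / [2]
  Insert 2 (step 4): P = [1, 2] / [4, 6];  Q = [1, 3] / [2, 4]
  Insert 3 (step 5): P = [1, 2, 3] / [4, 6];  Q = [1, 3, 5] / [2, 4]
  Insert 9 (step 6): P = [1, 2, 3, 9] / [4, 6];  Q = [1, 3, 5, 6] / [2, 4]
  Insert 7 (step 7): P = [1, 2, 3, 7] / [4, 6, 9];  Q = [1, 3, 5, 6] / [2, 4, 7]
  Insert 5 (step 8): P = [1, 2, 3, 5] / [4, 6, 7] / [9];  Q = [1, 3, 5, 6] / [2, 4, 7] / [8]
  Insert 8 (step 9): P = [1, 2, 3, 5, 8] / [4, 6, 7] / [9];  Q = [1, 3, 5, 6, 9] / [2, 4, 7] / [8]
Final shape: (5, 3, 1).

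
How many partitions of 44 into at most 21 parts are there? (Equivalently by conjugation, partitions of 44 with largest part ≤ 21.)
p(44, parts ≤ 21) = 70667

Use the recurrence p(n, m) = p(n, m−1) + p(n−m, m): either the largest part is < m (count p(n, m−1)) or the largest part is exactly m (remove one copy of m, count p(n−m, m)). With p(0, ·) = 1 this gives p(44, parts ≤ 21) = 70667. (By conjugating Young diagrams, this also counts partitions of 44 into at most 21 parts.)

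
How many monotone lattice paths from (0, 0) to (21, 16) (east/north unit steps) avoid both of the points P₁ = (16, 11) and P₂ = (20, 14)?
Number of paths = 6783277185

Inclusion–exclusion. Total paths: C(37, 21) = 12875774670. Through P₁: C(27, 16)·C(10, 5) = 3285549540. Through P₂: C(34, 20)·C(3, 1) = 4175926920. Since P₁ is strictly southwest of P₂, a monotone path through both must visit P₁ then P₂; paths through both = C(27, 16)·C(7, 4)·C(3, 1) = 1368978975. Avoid both = 12875774670 − 3285549540 − 4175926920 + 1368978975 = 6783277185.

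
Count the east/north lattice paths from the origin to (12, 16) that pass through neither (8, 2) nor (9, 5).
Number of paths = 29620847

Inclusion–exclusion. Total paths: C(28, 12) = 30421755. Through P₁: C(10, 8)·C(18, 4) = 137700. Through P₂: C(14, 9)·C(14, 3) = 728728. Since P₁ is strictly southwest of P₂, a monotone path through both must visit P₁ then P₂; paths through both = C(10, 8)·C(4, 1)·C(14, 3) = 65520. Avoid both = 30421755 − 137700 − 728728 + 65520 = 29620847.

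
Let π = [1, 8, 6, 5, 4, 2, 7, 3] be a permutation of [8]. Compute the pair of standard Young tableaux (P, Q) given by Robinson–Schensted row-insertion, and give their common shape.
P = [1, 2, 3] / [4, 7] / [5] / [6] / [8];  Q = [1, 2, 7] / [3, 8] / [4] / [5] / [6];  common shape = (3, 2, 1, 1, 1)

Row-insert the values π_1, π_2, … into P one at a time, bumping the leftmost entry strictly greater than the inserted value down to the next row. The recording tableau Q records, in position (i, j), the step at which that cell was added to P.
  Insert 1 (step 1): P = [1];  Q = [1]
  Insert 8 (step 2): P = [1, 8];  Q = [1, 2]
  Insert 6 (step 3): P = [1, 6] / [8];  Q = [1, 2] / [3]
  Insert 5 (step 4): P = [1, 5] / [6] / [8];  Q = [1, 2] / [3] / [4]
  Insert 4 (step 5): P = [1, 4] / [5] / [6] / [8];  Q = [1, 2] / [3] / [4] / [5]
  Insert 2 (step 6): P = [1, 2] / [4] / [5] / [6] / [8];  Q = [1, 2] / [3] / [4] / [5] / [6]
  Insert 7 (step 7): P = [1, 2, 7] / [4] / [5] / [6] / [8];  Q = [1, 2, 7] / [3] / [4] / [5] / [6]
  Insert 3 (step 8): P = [1, 2, 3] / [4, 7] / [5] / [6] / [8];  Q = [1, 2, 7] / [3, 8] / [4] / [5] / [6]
Final shape: (3, 2, 1, 1, 1).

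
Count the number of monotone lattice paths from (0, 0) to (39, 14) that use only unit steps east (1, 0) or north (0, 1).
Number of paths = 2403979904200

A monotone lattice path from (0, 0) to (39, 14) consists of 39 east steps and 14 north steps in some order, so it is determined by which 39 of the 53 steps are east. The count is C(53, 39) = 2403979904200.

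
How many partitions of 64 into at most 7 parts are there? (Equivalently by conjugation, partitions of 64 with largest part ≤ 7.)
p(64, parts ≤ 7) = 60289

Use the recurrence p(n, m) = p(n, m−1) + p(n−m, m): either the largest part is < m (count p(n, m−1)) or the largest part is exactly m (remove one copy of m, count p(n−m, m)). With p(0, ·) = 1 this gives p(64, parts ≤ 7) = 60289. (By conjugating Young diagrams, this also counts partitions of 64 into at most 7 parts.)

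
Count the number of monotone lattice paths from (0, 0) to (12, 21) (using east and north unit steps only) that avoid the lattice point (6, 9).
Number of paths = 261904500

Total paths from (0, 0) to (12, 21): C(33, 12) = 354817320. Paths through (6, 9): (paths (0, 0) → (6, 9)) × (paths (6, 9) → (12, 21)) = C(15, 6) · C(18, 6) = 5005 · 18564 = 92912820. Avoidance count = 354817320 − 92912820 = 261904500.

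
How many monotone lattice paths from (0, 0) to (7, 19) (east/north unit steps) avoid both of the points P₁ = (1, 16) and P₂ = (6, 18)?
Number of paths = 387894

Inclusion–exclusion. Total paths: C(26, 7) = 657800. Through P₁: C(17, 1)·C(9, 6) = 1428. Through P₂: C(24, 6)·C(2, 1) = 269192. Since P₁ is strictly southwest of P₂, a monotone path through both must visit P₁ then P₂; paths through both = C(17, 1)·C(7, 5)·C(2, 1) = 714. Avoid both = 657800 − 1428 − 269192 + 714 = 387894.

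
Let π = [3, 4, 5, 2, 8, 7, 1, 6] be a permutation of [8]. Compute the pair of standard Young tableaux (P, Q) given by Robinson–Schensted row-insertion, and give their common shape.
P = [1, 4, 5, 6] / [2, 7] / [3, 8];  Q = [1, 2, 3, 5] / [4, 6] / [7, 8];  common shape = (4, 2, 2)

Row-insert the values π_1, π_2, … into P one at a time, bumping the leftmost entry strictly greater than the inserted value down to the next row. The recording tableau Q records, in position (i, j), the step at which that cell was added to P.
  Insert 3 (step 1): P = [3];  Q = [1]
  Insert 4 (step 2): P = [3, 4];  Q = [1, 2]
  Insert 5 (step 3): P = [3, 4, 5];  Q = [1, 2, 3]
  Insert 2 (step 4): P = [2, 4, 5] / [3];  Q = [1, 2, 3] / [4]
  Insert 8 (step 5): P = [2, 4, 5, 8] / [3];  Q = [1, 2, 3, 5] / [4]
  Insert 7 (step 6): P = [2, 4, 5, 7] / [3, 8];  Q = [1, 2, 3, 5] / [4, 6]
  Insert 1 (step 7): P = [1, 4, 5, 7] / [2, 8] / [3];  Q = [1, 2, 3, 5] / [4, 6] / [7]
  Insert 6 (step 8): P = [1, 4, 5, 6] / [2, 7] / [3, 8];  Q = [1, 2, 3, 5] / [4, 6] / [7, 8]
Final shape: (4, 2, 2).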